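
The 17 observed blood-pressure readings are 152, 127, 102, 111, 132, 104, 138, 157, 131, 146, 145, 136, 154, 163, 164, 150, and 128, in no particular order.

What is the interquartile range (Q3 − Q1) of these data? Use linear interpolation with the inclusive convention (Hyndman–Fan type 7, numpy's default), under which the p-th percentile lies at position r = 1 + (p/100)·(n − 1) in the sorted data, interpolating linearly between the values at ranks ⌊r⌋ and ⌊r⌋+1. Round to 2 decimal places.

Sorted: 102, 104, 111, 127, 128, 131, 132, 136, 138, 145, 146, 150, 152, 154, 157, 163, 164.
n = 17.
P25: r = 5 (integer) → 128.
P75: r = 13 (integer) → 152.
Difference: 152 − 128 = 24.

24.00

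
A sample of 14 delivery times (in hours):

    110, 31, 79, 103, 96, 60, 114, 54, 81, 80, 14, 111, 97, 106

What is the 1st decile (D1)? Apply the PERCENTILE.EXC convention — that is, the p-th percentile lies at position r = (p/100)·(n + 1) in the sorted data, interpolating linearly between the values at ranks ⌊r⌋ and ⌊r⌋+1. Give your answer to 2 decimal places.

22.50

Sorted: 14, 31, 54, 60, 79, 80, 81, 96, 97, 103, 106, 110, 111, 114.
n = 14.
r = (10/100)·(14 + 1) = 1.5.
Rank 1 is 14 and rank 2 is 31.
Interpolate: 14 + 0.5·(31 − 14) = 14 + 0.5·17 = 22.5.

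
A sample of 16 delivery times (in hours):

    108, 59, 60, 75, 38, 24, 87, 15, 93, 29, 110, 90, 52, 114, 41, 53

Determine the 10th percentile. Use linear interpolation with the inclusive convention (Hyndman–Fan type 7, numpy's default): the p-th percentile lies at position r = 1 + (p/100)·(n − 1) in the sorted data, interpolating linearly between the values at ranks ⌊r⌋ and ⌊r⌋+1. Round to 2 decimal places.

26.50

Sorted: 15, 24, 29, 38, 41, 52, 53, 59, 60, 75, 87, 90, 93, 108, 110, 114.
n = 16.
r = 1 + (10/100)·(16 − 1) = 1 + 1.5 = 2.5.
Rank 2 is 24 and rank 3 is 29.
Interpolate: 24 + 0.5·(29 − 24) = 24 + 0.5·5 = 26.5.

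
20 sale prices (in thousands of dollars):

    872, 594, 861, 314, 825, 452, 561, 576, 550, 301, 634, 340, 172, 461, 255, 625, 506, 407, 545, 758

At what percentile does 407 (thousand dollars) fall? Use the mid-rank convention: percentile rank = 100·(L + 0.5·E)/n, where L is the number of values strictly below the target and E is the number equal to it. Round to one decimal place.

Sorted: 172, 255, 301, 314, 340, 407, 452, 461, 506, 545, 550, 561, 576, 594, 625, 634, 758, 825, 861, 872.
Count below 407: L = 5; count equal: E = 1; n = 20.
Percentile rank = 100·(5 + 0.5·1)/20 = 100·5.5/20 = 27.5.

27.5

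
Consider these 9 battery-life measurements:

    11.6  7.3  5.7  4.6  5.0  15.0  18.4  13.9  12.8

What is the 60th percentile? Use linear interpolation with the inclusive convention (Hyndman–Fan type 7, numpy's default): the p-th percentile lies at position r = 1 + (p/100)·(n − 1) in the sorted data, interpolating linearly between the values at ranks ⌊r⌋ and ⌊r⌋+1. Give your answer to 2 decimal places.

12.56

Sorted: 4.6, 5.0, 5.7, 7.3, 11.6, 12.8, 13.9, 15.0, 18.4.
n = 9.
r = 1 + (60/100)·(9 − 1) = 1 + 4.8 = 5.8.
Rank 5 is 11.6 and rank 6 is 12.8.
Interpolate: 11.6 + 0.8·(12.8 − 11.6) = 11.6 + 0.8·1.2 = 12.56.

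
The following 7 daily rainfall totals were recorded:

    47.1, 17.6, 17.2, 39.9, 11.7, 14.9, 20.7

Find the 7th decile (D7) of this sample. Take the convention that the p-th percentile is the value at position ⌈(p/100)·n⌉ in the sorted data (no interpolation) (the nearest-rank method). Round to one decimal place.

20.7

Sorted: 11.7, 14.9, 17.2, 17.6, 20.7, 39.9, 47.1.
n = 7.
Position = ⌈70/100 · 7⌉ = ⌈4.9⌉ = 5.
The value at rank 5 is 20.7.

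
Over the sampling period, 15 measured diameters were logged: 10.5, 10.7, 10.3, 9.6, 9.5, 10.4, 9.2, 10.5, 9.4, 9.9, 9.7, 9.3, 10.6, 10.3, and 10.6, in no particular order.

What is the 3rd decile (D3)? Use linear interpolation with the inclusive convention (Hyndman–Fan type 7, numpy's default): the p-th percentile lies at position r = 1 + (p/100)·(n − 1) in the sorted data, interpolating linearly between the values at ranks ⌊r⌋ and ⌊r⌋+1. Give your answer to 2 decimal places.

Sorted: 9.2, 9.3, 9.4, 9.5, 9.6, 9.7, 9.9, 10.3, 10.3, 10.4, 10.5, 10.5, 10.6, 10.6, 10.7.
n = 15.
r = 1 + (30/100)·(15 − 1) = 1 + 4.2 = 5.2.
Rank 5 is 9.6 and rank 6 is 9.7.
Interpolate: 9.6 + 0.2·(9.7 − 9.6) = 9.6 + 0.2·0.1 = 9.62.

9.62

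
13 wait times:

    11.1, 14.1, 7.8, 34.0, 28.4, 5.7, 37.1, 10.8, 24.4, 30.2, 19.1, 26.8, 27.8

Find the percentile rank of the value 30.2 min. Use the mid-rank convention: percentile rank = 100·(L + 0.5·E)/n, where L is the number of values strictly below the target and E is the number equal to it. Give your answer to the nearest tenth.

Sorted: 5.7, 7.8, 10.8, 11.1, 14.1, 19.1, 24.4, 26.8, 27.8, 28.4, 30.2, 34.0, 37.1.
Count below 30.2: L = 10; count equal: E = 1; n = 13.
Percentile rank = 100·(10 + 0.5·1)/13 = 100·10.5/13 = 80.77.

80.8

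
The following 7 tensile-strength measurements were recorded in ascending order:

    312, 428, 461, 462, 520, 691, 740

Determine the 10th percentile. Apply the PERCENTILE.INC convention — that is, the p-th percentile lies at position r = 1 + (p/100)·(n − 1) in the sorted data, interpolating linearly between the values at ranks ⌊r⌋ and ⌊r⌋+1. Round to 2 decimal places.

n = 7.
r = 1 + (10/100)·(7 − 1) = 1 + 0.6 = 1.6.
Rank 1 is 312 and rank 2 is 428.
Interpolate: 312 + 0.6·(428 − 312) = 312 + 0.6·116 = 381.6.

381.60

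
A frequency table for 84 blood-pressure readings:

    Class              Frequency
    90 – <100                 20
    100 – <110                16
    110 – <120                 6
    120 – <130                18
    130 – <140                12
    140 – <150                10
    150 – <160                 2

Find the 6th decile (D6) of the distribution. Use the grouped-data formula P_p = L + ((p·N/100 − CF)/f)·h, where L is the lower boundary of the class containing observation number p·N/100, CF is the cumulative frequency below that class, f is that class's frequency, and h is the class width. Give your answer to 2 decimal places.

N = 84; target position k = 60/100 · 84 = 50.4.
Cumulative frequencies: 20, 36, 42, 60, 72, 82, 84.
Observation 50.4 falls in the class 120 – <130.
L = 120, CF = 42, f = 18, h = 10.
P60 = 120 + ((50.4 − 42)/18)·10 = 120 + 4.66667 = 124.667.

124.67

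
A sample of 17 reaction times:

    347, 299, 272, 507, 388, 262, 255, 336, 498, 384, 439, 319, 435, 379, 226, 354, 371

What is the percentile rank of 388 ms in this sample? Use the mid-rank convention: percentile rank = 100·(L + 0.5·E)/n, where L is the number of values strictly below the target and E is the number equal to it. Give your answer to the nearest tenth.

Sorted: 226, 255, 262, 272, 299, 319, 336, 347, 354, 371, 379, 384, 388, 435, 439, 498, 507.
Count below 388: L = 12; count equal: E = 1; n = 17.
Percentile rank = 100·(12 + 0.5·1)/17 = 100·12.5/17 = 73.53.

73.5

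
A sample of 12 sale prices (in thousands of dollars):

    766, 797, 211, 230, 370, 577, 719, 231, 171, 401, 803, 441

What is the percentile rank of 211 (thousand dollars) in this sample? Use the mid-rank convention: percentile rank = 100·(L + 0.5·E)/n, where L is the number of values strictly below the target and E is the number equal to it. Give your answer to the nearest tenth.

Sorted: 171, 211, 230, 231, 370, 401, 441, 577, 719, 766, 797, 803.
Count below 211: L = 1; count equal: E = 1; n = 12.
Percentile rank = 100·(1 + 0.5·1)/12 = 100·1.5/12 = 12.5.

12.5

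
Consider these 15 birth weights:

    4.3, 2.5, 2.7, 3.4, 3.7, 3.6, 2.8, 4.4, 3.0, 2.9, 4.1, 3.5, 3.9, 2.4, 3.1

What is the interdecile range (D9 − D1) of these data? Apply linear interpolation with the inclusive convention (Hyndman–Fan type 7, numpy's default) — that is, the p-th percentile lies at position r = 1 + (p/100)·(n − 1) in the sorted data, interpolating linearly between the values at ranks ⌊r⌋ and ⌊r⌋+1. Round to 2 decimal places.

1.64

Sorted: 2.4, 2.5, 2.7, 2.8, 2.9, 3.0, 3.1, 3.4, 3.5, 3.6, 3.7, 3.9, 4.1, 4.3, 4.4.
n = 15.
P10: r = 2.4; ranks 2–3 are 2.5, 2.7; interpolating gives 2.58.
P90: r = 13.6; ranks 13–14 are 4.1, 4.3; interpolating gives 4.22.
Difference: 4.22 − 2.58 = 1.64.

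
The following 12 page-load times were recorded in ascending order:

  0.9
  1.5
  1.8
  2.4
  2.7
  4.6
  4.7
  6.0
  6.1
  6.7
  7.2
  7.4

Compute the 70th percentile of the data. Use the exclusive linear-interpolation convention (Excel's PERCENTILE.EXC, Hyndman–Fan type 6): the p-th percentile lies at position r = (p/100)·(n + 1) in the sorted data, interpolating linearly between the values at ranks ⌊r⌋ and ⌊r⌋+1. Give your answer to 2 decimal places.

6.16

n = 12.
r = (70/100)·(12 + 1) = 9.1.
Rank 9 is 6.1 and rank 10 is 6.7.
Interpolate: 6.1 + 0.1·(6.7 − 6.1) = 6.1 + 0.1·0.6 = 6.16.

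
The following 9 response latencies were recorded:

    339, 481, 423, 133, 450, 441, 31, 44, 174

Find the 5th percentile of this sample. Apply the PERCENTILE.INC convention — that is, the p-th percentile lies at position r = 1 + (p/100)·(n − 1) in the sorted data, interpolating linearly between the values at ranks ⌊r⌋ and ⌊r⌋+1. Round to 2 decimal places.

36.20

Sorted: 31, 44, 133, 174, 339, 423, 441, 450, 481.
n = 9.
r = 1 + (5/100)·(9 − 1) = 1 + 0.4 = 1.4.
Rank 1 is 31 and rank 2 is 44.
Interpolate: 31 + 0.4·(44 − 31) = 31 + 0.4·13 = 36.2.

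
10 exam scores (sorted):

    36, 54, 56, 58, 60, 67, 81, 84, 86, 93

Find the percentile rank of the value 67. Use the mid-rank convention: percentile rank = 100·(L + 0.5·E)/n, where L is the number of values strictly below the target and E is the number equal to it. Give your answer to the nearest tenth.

Count below 67: L = 5; count equal: E = 1; n = 10.
Percentile rank = 100·(5 + 0.5·1)/10 = 100·5.5/10 = 55.

55.0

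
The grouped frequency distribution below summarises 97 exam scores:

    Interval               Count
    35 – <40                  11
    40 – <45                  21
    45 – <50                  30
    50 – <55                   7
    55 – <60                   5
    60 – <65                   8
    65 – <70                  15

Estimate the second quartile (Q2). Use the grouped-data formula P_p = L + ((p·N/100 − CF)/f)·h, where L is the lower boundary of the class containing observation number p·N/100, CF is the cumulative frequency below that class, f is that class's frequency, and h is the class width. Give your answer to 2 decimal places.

47.75

N = 97; target position k = 50/100 · 97 = 48.5.
Cumulative frequencies: 11, 32, 62, 69, 74, 82, 97.
Observation 48.5 falls in the class 45 – <50.
L = 45, CF = 32, f = 30, h = 5.
P50 = 45 + ((48.5 − 32)/30)·5 = 45 + 2.75 = 47.75.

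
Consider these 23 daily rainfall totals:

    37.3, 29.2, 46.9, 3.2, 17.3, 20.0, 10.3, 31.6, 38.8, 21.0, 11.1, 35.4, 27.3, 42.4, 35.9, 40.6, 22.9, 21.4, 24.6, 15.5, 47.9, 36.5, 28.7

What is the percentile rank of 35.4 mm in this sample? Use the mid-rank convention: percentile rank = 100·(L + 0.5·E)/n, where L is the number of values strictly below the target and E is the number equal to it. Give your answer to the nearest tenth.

Sorted: 3.2, 10.3, 11.1, 15.5, 17.3, 20.0, 21.0, 21.4, 22.9, 24.6, 27.3, 28.7, 29.2, 31.6, 35.4, 35.9, 36.5, 37.3, 38.8, 40.6, 42.4, 46.9, 47.9.
Count below 35.4: L = 14; count equal: E = 1; n = 23.
Percentile rank = 100·(14 + 0.5·1)/23 = 100·14.5/23 = 63.04.

63.0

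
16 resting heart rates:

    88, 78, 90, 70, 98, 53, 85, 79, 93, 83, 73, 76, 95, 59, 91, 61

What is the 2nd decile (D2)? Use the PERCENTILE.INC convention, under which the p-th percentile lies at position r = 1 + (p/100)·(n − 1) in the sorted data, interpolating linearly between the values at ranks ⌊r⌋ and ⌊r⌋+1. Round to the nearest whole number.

Sorted: 53, 59, 61, 70, 73, 76, 78, 79, 83, 85, 88, 90, 91, 93, 95, 98.
n = 16.
r = 1 + (20/100)·(16 − 1) = 1 + 3 = 4.
r is an integer, so P20 is the value at rank 4: 70.

70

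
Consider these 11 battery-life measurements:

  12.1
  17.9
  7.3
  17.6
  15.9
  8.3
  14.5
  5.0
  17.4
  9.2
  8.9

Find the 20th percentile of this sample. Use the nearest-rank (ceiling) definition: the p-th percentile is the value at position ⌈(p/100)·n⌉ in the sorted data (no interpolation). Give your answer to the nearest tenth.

8.3

Sorted: 5.0, 7.3, 8.3, 8.9, 9.2, 12.1, 14.5, 15.9, 17.4, 17.6, 17.9.
n = 11.
Position = ⌈20/100 · 11⌉ = ⌈2.2⌉ = 3.
The value at rank 3 is 8.3.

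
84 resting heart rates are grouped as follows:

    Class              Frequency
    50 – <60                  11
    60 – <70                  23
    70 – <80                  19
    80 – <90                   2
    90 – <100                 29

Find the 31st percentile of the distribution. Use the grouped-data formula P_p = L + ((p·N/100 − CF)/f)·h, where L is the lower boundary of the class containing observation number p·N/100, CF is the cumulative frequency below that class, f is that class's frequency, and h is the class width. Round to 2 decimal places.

N = 84; target position k = 31/100 · 84 = 26.04.
Cumulative frequencies: 11, 34, 53, 55, 84.
Observation 26.04 falls in the class 60 – <70.
L = 60, CF = 11, f = 23, h = 10.
P31 = 60 + ((26.04 − 11)/23)·10 = 60 + 6.53913 = 66.5391.

66.54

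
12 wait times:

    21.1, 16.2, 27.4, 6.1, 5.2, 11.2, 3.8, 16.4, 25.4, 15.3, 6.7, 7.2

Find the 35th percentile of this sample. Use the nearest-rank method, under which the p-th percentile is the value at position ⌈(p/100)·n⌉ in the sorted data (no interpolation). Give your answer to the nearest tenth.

7.2

Sorted: 3.8, 5.2, 6.1, 6.7, 7.2, 11.2, 15.3, 16.2, 16.4, 21.1, 25.4, 27.4.
n = 12.
Position = ⌈35/100 · 12⌉ = ⌈4.2⌉ = 5.
The value at rank 5 is 7.2.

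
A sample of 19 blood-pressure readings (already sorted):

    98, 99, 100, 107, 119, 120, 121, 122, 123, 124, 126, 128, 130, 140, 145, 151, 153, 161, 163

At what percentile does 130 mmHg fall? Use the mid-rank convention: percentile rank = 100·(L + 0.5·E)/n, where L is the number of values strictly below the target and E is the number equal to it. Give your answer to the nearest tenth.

65.8

Count below 130: L = 12; count equal: E = 1; n = 19.
Percentile rank = 100·(12 + 0.5·1)/19 = 100·12.5/19 = 65.79.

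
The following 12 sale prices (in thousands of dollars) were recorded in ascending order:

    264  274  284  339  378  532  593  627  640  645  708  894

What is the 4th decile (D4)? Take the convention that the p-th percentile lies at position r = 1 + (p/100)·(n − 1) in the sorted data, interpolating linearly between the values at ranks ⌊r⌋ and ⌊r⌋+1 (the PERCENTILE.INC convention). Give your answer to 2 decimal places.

439.60

n = 12.
r = 1 + (40/100)·(12 − 1) = 1 + 4.4 = 5.4.
Rank 5 is 378 and rank 6 is 532.
Interpolate: 378 + 0.4·(532 − 378) = 378 + 0.4·154 = 439.6.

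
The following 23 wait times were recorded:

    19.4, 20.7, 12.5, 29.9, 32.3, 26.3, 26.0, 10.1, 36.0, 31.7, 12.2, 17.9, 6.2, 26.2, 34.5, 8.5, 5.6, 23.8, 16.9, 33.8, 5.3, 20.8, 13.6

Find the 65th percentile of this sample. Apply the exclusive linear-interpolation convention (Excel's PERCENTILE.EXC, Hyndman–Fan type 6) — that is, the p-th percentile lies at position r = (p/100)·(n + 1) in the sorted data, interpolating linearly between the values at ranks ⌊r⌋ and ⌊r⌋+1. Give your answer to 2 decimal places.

Sorted: 5.3, 5.6, 6.2, 8.5, 10.1, 12.2, 12.5, 13.6, 16.9, 17.9, 19.4, 20.7, 20.8, 23.8, 26.0, 26.2, 26.3, 29.9, 31.7, 32.3, 33.8, 34.5, 36.0.
n = 23.
r = (65/100)·(23 + 1) = 15.6.
Rank 15 is 26.0 and rank 16 is 26.2.
Interpolate: 26.0 + 0.6·(26.2 − 26.0) = 26.0 + 0.6·0.2 = 26.12.

26.12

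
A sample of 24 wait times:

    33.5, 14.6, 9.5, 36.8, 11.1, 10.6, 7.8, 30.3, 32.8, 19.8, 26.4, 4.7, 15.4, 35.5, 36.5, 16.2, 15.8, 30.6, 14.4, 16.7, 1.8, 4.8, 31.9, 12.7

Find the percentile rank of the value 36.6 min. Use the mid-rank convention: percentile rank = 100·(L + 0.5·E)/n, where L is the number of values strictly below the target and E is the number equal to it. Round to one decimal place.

Sorted: 1.8, 4.7, 4.8, 7.8, 9.5, 10.6, 11.1, 12.7, 14.4, 14.6, 15.4, 15.8, 16.2, 16.7, 19.8, 26.4, 30.3, 30.6, 31.9, 32.8, 33.5, 35.5, 36.5, 36.8.
Count below 36.6: L = 23; count equal: E = 0; n = 24.
Percentile rank = 100·(23 + 0.5·0)/24 = 100·23/24 = 95.83.

95.8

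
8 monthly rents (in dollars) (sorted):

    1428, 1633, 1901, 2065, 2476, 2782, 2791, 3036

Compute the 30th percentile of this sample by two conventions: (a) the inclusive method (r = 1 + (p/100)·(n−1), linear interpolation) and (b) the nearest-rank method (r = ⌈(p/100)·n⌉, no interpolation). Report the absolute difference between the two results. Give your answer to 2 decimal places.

n = 8.
(a) r = 3.1; between ranks 3 (1901) and 4 (2065): 1917.4.
(b) the nearest-rank method: rank 3 → 1901.
|1917.4 − 1901| = 16.4.

16.40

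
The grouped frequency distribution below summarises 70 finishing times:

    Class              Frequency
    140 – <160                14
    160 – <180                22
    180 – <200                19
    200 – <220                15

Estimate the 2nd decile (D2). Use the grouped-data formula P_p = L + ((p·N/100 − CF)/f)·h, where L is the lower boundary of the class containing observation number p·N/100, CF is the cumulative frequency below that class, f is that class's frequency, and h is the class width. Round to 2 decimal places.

160.00

N = 70; target position k = 20/100 · 70 = 14.
Cumulative frequencies: 14, 36, 55, 70.
Observation 14 falls in the class 140 – <160.
L = 140, CF = 0, f = 14, h = 20.
P20 = 140 + ((14 − 0)/14)·20 = 140 + 20 = 160.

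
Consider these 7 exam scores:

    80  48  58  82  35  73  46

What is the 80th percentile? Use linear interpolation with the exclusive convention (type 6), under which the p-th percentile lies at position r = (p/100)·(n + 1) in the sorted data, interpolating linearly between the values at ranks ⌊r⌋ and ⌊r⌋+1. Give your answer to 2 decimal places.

Sorted: 35, 46, 48, 58, 73, 80, 82.
n = 7.
r = (80/100)·(7 + 1) = 6.4.
Rank 6 is 80 and rank 7 is 82.
Interpolate: 80 + 0.4·(82 − 80) = 80 + 0.4·2 = 80.8.

80.80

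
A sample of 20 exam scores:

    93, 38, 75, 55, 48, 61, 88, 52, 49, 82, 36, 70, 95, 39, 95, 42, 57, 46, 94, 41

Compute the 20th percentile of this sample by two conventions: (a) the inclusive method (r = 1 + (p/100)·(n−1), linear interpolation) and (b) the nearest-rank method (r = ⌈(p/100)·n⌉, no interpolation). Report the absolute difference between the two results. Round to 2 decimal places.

0.80

Sorted: 36, 38, 39, 41, 42, 46, 48, 49, 52, 55, 57, 61, 70, 75, 82, 88, 93, 94, 95, 95.
n = 20.
(a) r = 4.8; between ranks 4 (41) and 5 (42): 41.8.
(b) the nearest-rank method: rank 4 → 41.
|41.8 − 41| = 0.8.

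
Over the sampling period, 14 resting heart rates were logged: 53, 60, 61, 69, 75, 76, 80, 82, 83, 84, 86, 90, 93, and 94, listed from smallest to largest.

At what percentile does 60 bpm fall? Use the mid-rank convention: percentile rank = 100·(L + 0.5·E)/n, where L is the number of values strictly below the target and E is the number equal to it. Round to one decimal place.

10.7

Count below 60: L = 1; count equal: E = 1; n = 14.
Percentile rank = 100·(1 + 0.5·1)/14 = 100·1.5/14 = 10.71.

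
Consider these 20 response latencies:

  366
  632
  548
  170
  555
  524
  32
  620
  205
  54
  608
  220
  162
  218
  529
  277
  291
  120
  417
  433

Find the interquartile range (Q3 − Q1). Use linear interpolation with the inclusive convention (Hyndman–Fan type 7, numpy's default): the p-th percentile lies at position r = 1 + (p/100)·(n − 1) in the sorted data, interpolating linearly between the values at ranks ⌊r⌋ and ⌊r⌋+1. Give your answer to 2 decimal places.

337.50

Sorted: 32, 54, 120, 162, 170, 205, 218, 220, 277, 291, 366, 417, 433, 524, 529, 548, 555, 608, 620, 632.
n = 20.
P25: r = 5.75; ranks 5–6 are 170, 205; interpolating gives 196.25.
P75: r = 15.25; ranks 15–16 are 529, 548; interpolating gives 533.75.
Difference: 533.75 − 196.25 = 337.5.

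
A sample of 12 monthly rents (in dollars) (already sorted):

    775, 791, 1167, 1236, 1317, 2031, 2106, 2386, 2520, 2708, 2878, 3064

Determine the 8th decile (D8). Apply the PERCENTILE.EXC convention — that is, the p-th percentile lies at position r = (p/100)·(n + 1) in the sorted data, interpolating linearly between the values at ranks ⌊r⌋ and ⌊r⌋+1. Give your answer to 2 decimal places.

n = 12.
r = (80/100)·(12 + 1) = 10.4.
Rank 10 is 2708 and rank 11 is 2878.
Interpolate: 2708 + 0.4·(2878 − 2708) = 2708 + 0.4·170 = 2776.

2776.00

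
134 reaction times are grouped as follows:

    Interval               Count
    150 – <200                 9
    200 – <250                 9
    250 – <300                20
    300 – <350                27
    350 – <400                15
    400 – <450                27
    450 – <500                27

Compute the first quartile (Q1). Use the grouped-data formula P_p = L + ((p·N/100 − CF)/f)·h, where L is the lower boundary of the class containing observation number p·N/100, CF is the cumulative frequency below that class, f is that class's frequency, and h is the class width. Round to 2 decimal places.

288.75

N = 134; target position k = 25/100 · 134 = 33.5.
Cumulative frequencies: 9, 18, 38, 65, 80, 107, 134.
Observation 33.5 falls in the class 250 – <300.
L = 250, CF = 18, f = 20, h = 50.
P25 = 250 + ((33.5 − 18)/20)·50 = 250 + 38.75 = 288.75.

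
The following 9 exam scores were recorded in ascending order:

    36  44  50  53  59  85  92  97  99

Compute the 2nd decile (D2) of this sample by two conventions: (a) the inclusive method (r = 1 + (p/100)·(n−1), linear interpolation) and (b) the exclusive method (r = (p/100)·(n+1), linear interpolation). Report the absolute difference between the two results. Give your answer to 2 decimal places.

n = 9.
(a) r = 2.6; between ranks 2 (44) and 3 (50): 47.6.
(b) r = 2 → value at rank 2 = 44.
|47.6 − 44| = 3.6.

3.60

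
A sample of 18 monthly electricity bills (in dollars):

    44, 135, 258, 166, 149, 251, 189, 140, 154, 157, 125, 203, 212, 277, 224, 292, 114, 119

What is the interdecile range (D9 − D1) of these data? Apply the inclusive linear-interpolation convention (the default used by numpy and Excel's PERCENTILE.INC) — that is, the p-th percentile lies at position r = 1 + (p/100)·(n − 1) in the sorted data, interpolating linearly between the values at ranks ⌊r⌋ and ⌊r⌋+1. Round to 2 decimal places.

146.20

Sorted: 44, 114, 119, 125, 135, 140, 149, 154, 157, 166, 189, 203, 212, 224, 251, 258, 277, 292.
n = 18.
P10: r = 2.7; ranks 2–3 are 114, 119; interpolating gives 117.5.
P90: r = 16.3; ranks 16–17 are 258, 277; interpolating gives 263.7.
Difference: 263.7 − 117.5 = 146.2.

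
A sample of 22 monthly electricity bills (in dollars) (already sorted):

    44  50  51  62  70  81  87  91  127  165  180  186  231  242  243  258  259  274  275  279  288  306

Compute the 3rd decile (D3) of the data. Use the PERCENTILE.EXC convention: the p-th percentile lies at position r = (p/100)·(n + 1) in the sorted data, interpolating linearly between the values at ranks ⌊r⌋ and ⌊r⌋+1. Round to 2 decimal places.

86.40

n = 22.
r = (30/100)·(22 + 1) = 6.9.
Rank 6 is 81 and rank 7 is 87.
Interpolate: 81 + 0.9·(87 − 81) = 81 + 0.9·6 = 86.4.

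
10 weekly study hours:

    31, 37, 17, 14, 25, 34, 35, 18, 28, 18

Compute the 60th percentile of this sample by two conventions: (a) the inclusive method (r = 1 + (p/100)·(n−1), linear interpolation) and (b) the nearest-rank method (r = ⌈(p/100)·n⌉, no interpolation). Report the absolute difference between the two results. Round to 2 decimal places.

1.20

Sorted: 14, 17, 18, 18, 25, 28, 31, 34, 35, 37.
n = 10.
(a) r = 6.4; between ranks 6 (28) and 7 (31): 29.2.
(b) the nearest-rank method: rank 6 → 28.
|29.2 − 28| = 1.2.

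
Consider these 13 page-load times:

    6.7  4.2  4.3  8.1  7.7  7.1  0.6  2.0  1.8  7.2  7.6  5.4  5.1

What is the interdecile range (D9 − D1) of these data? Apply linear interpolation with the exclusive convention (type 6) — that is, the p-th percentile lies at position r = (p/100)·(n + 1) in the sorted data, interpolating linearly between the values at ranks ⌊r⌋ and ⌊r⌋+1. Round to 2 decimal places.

Sorted: 0.6, 1.8, 2.0, 4.2, 4.3, 5.1, 5.4, 6.7, 7.1, 7.2, 7.6, 7.7, 8.1.
n = 13.
P10: r = 1.4; ranks 1–2 are 0.6, 1.8; interpolating gives 1.08.
P90: r = 12.6; ranks 12–13 are 7.7, 8.1; interpolating gives 7.94.
Difference: 7.94 − 1.08 = 6.86.

6.86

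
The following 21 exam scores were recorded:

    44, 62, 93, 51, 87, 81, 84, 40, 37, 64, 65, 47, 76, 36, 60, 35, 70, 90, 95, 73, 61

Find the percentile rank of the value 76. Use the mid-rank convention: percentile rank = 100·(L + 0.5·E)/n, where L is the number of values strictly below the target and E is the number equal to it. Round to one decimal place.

Sorted: 35, 36, 37, 40, 44, 47, 51, 60, 61, 62, 64, 65, 70, 73, 76, 81, 84, 87, 90, 93, 95.
Count below 76: L = 14; count equal: E = 1; n = 21.
Percentile rank = 100·(14 + 0.5·1)/21 = 100·14.5/21 = 69.05.

69.0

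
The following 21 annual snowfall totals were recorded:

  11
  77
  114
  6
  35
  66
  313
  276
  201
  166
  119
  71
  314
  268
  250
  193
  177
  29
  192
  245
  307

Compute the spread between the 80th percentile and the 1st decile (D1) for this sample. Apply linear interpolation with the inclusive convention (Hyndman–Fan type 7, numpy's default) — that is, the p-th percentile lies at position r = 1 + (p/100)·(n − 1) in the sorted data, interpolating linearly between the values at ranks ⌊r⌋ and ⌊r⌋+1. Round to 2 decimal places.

239.00

Sorted: 6, 11, 29, 35, 66, 71, 77, 114, 119, 166, 177, 192, 193, 201, 245, 250, 268, 276, 307, 313, 314.
n = 21.
P10: r = 3 (integer) → 29.
P80: r = 17 (integer) → 268.
Difference: 268 − 29 = 239.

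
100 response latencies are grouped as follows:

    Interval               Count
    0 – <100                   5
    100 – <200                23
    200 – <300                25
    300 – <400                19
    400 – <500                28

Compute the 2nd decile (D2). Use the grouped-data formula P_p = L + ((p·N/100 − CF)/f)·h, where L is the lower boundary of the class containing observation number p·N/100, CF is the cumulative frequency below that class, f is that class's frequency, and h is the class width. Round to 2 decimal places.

165.22

N = 100; target position k = 20/100 · 100 = 20.
Cumulative frequencies: 5, 28, 53, 72, 100.
Observation 20 falls in the class 100 – <200.
L = 100, CF = 5, f = 23, h = 100.
P20 = 100 + ((20 − 5)/23)·100 = 100 + 65.2174 = 165.217.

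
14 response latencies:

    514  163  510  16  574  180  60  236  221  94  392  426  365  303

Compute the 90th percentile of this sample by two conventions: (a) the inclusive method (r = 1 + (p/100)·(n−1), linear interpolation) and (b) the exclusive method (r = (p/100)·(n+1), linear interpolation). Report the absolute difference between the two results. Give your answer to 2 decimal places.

Sorted: 16, 60, 94, 163, 180, 221, 236, 303, 365, 392, 426, 510, 514, 574.
n = 14.
(a) r = 12.7; between ranks 12 (510) and 13 (514): 512.8.
(b) r = 13.5; between ranks 13 (514) and 14 (574): 544.
|512.8 − 544| = 31.2.

31.20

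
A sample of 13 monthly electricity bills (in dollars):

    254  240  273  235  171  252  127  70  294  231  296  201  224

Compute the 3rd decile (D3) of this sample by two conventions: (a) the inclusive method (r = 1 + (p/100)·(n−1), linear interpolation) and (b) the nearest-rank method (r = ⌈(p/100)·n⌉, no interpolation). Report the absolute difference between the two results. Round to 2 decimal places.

Sorted: 70, 127, 171, 201, 224, 231, 235, 240, 252, 254, 273, 294, 296.
n = 13.
(a) r = 4.6; between ranks 4 (201) and 5 (224): 214.8.
(b) the nearest-rank method: rank 4 → 201.
|214.8 − 201| = 13.8.

13.80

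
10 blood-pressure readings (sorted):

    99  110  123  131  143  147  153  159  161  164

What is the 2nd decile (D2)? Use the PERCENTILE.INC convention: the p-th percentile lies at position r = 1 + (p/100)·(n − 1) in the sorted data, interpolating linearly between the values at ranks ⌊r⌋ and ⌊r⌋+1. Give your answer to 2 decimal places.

120.40

n = 10.
r = 1 + (20/100)·(10 − 1) = 1 + 1.8 = 2.8.
Rank 2 is 110 and rank 3 is 123.
Interpolate: 110 + 0.8·(123 − 110) = 110 + 0.8·13 = 120.4.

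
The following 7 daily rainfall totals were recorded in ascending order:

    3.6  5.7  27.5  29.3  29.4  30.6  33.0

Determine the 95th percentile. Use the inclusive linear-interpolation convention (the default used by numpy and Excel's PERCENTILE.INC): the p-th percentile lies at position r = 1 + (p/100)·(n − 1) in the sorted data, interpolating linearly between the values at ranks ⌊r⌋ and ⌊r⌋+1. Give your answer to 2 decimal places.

n = 7.
r = 1 + (95/100)·(7 − 1) = 1 + 5.7 = 6.7.
Rank 6 is 30.6 and rank 7 is 33.0.
Interpolate: 30.6 + 0.7·(33.0 − 30.6) = 30.6 + 0.7·2.4 = 32.28.

32.28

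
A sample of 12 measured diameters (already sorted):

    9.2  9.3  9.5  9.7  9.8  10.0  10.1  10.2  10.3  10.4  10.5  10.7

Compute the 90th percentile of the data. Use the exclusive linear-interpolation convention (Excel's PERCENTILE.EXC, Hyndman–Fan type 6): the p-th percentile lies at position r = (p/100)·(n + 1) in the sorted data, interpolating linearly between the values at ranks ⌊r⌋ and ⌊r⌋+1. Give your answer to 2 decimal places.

10.64

n = 12.
r = (90/100)·(12 + 1) = 11.7.
Rank 11 is 10.5 and rank 12 is 10.7.
Interpolate: 10.5 + 0.7·(10.7 − 10.5) = 10.5 + 0.7·0.2 = 10.64.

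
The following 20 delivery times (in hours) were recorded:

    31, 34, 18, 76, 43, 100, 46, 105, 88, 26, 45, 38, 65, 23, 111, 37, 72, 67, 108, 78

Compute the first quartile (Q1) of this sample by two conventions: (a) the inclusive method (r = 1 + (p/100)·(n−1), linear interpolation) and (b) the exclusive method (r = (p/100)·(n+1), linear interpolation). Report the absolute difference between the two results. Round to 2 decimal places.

Sorted: 18, 23, 26, 31, 34, 37, 38, 43, 45, 46, 65, 67, 72, 76, 78, 88, 100, 105, 108, 111.
n = 20.
(a) r = 5.75; between ranks 5 (34) and 6 (37): 36.25.
(b) r = 5.25; between ranks 5 (34) and 6 (37): 34.75.
|36.25 − 34.75| = 1.5.

1.50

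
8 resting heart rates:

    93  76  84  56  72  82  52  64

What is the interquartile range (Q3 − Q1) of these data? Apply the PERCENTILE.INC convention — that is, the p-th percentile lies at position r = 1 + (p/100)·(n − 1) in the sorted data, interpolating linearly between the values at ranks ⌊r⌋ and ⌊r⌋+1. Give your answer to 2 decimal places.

Sorted: 52, 56, 64, 72, 76, 82, 84, 93.
n = 8.
P25: r = 2.75; ranks 2–3 are 56, 64; interpolating gives 62.
P75: r = 6.25; ranks 6–7 are 82, 84; interpolating gives 82.5.
Difference: 82.5 − 62 = 20.5.

20.50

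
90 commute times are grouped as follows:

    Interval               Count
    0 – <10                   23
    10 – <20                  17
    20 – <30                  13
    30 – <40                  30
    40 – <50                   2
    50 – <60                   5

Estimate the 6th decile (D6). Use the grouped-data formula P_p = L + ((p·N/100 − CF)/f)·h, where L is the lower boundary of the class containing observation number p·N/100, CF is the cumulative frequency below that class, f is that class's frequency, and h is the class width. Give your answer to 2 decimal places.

N = 90; target position k = 60/100 · 90 = 54.
Cumulative frequencies: 23, 40, 53, 83, 85, 90.
Observation 54 falls in the class 30 – <40.
L = 30, CF = 53, f = 30, h = 10.
P60 = 30 + ((54 − 53)/30)·10 = 30 + 0.333333 = 30.3333.

30.33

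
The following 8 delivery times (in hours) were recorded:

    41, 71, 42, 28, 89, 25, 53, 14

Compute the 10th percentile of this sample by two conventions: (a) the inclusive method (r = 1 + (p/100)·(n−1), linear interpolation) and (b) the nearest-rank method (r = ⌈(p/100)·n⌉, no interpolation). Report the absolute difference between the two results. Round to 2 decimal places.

Sorted: 14, 25, 28, 41, 42, 53, 71, 89.
n = 8.
(a) r = 1.7; between ranks 1 (14) and 2 (25): 21.7.
(b) the nearest-rank method: rank 1 → 14.
|21.7 − 14| = 7.7.

7.70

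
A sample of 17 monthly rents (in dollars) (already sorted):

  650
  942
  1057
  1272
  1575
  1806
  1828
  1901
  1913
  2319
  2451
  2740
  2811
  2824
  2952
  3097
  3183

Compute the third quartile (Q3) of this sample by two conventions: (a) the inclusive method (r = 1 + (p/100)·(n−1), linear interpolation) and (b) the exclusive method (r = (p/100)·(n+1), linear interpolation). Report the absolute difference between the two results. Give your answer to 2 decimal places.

n = 17.
(a) r = 13 → value at rank 13 = 2811.
(b) r = 13.5; between ranks 13 (2811) and 14 (2824): 2817.5.
|2811 − 2817.5| = 6.5.

6.50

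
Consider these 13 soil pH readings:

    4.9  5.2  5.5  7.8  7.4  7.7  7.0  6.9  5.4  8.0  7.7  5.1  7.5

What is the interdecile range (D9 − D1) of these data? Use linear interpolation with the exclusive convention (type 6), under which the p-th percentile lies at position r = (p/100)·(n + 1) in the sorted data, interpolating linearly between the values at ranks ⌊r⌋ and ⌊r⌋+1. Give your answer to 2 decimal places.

Sorted: 4.9, 5.1, 5.2, 5.4, 5.5, 6.9, 7.0, 7.4, 7.5, 7.7, 7.7, 7.8, 8.0.
n = 13.
P10: r = 1.4; ranks 1–2 are 4.9, 5.1; interpolating gives 4.98.
P90: r = 12.6; ranks 12–13 are 7.8, 8.0; interpolating gives 7.92.
Difference: 7.92 − 4.98 = 2.94.

2.94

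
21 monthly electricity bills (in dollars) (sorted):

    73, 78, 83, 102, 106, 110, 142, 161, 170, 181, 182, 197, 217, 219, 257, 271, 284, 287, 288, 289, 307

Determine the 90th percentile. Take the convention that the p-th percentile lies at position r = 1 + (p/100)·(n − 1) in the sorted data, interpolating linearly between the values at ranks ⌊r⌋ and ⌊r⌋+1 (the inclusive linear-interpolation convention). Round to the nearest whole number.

n = 21.
r = 1 + (90/100)·(21 − 1) = 1 + 18 = 19.
r is an integer, so P90 is the value at rank 19: 288.

288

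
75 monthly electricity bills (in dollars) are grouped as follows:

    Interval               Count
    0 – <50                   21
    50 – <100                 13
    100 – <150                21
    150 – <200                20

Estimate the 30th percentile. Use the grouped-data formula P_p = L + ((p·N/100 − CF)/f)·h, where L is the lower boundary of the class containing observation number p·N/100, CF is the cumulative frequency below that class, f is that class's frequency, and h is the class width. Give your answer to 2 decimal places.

N = 75; target position k = 30/100 · 75 = 22.5.
Cumulative frequencies: 21, 34, 55, 75.
Observation 22.5 falls in the class 50 – <100.
L = 50, CF = 21, f = 13, h = 50.
P30 = 50 + ((22.5 − 21)/13)·50 = 50 + 5.76923 = 55.7692.

55.77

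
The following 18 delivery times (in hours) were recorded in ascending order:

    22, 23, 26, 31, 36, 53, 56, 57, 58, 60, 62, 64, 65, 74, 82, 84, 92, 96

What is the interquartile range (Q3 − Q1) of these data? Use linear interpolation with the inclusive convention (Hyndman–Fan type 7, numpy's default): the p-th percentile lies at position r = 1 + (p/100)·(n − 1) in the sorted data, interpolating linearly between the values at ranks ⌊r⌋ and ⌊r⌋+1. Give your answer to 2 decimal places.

n = 18.
P25: r = 5.25; ranks 5–6 are 36, 53; interpolating gives 40.25.
P75: r = 13.75; ranks 13–14 are 65, 74; interpolating gives 71.75.
Difference: 71.75 − 40.25 = 31.5.

31.50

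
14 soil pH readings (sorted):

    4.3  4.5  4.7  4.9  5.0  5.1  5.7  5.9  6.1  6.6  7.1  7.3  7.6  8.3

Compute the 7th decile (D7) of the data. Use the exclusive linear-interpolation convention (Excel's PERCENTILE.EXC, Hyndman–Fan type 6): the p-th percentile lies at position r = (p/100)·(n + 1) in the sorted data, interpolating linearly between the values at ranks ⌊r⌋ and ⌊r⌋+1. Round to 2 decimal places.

6.85

n = 14.
r = (70/100)·(14 + 1) = 10.5.
Rank 10 is 6.6 and rank 11 is 7.1.
Interpolate: 6.6 + 0.5·(7.1 − 6.6) = 6.6 + 0.5·0.5 = 6.85.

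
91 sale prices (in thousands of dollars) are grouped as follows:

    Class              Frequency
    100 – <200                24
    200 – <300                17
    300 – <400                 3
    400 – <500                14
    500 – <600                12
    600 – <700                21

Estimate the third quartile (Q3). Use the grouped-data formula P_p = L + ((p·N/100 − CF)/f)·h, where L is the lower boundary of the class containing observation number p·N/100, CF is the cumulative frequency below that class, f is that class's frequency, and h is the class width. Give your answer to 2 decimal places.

585.42

N = 91; target position k = 75/100 · 91 = 68.25.
Cumulative frequencies: 24, 41, 44, 58, 70, 91.
Observation 68.25 falls in the class 500 – <600.
L = 500, CF = 58, f = 12, h = 100.
P75 = 500 + ((68.25 − 58)/12)·100 = 500 + 85.4167 = 585.417.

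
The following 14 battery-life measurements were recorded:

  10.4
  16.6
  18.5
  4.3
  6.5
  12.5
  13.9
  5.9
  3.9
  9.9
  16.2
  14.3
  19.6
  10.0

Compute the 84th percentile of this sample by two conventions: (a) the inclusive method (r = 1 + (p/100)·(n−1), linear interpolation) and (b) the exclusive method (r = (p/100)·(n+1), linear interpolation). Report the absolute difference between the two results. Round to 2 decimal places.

1.17

Sorted: 3.9, 4.3, 5.9, 6.5, 9.9, 10.0, 10.4, 12.5, 13.9, 14.3, 16.2, 16.6, 18.5, 19.6.
n = 14.
(a) r = 11.92; between ranks 11 (16.2) and 12 (16.6): 16.568.
(b) r = 12.6; between ranks 12 (16.6) and 13 (18.5): 17.74.
|16.568 − 17.74| = 1.172.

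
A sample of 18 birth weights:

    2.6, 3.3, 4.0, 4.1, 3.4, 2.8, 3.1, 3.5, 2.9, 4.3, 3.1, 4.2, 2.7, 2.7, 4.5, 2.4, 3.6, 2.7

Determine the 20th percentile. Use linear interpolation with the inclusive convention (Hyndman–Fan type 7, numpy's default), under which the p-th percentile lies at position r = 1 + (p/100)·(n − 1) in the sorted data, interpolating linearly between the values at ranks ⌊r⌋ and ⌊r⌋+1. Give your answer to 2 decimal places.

2.70

Sorted: 2.4, 2.6, 2.7, 2.7, 2.7, 2.8, 2.9, 3.1, 3.1, 3.3, 3.4, 3.5, 3.6, 4.0, 4.1, 4.2, 4.3, 4.5.
n = 18.
r = 1 + (20/100)·(18 − 1) = 1 + 3.4 = 4.4.
Rank 4 is 2.7 and rank 5 is 2.7.
Interpolate: 2.7 + 0.4·(2.7 − 2.7) = 2.7 + 0.4·0 = 2.7.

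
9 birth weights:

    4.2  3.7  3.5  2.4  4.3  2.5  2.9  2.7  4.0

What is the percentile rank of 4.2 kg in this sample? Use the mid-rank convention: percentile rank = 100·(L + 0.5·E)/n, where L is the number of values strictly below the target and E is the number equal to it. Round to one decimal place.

Sorted: 2.4, 2.5, 2.7, 2.9, 3.5, 3.7, 4.0, 4.2, 4.3.
Count below 4.2: L = 7; count equal: E = 1; n = 9.
Percentile rank = 100·(7 + 0.5·1)/9 = 100·7.5/9 = 83.33.

83.3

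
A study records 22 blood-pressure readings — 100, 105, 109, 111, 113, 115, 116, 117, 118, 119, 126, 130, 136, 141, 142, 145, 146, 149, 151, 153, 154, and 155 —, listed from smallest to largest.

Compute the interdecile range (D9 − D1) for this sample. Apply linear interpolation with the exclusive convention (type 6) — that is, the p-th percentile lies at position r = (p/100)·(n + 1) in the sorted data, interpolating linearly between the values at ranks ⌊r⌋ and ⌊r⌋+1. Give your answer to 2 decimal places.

n = 22.
P10: r = 2.3; ranks 2–3 are 105, 109; interpolating gives 106.2.
P90: r = 20.7; ranks 20–21 are 153, 154; interpolating gives 153.7.
Difference: 153.7 − 106.2 = 47.5.

47.50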